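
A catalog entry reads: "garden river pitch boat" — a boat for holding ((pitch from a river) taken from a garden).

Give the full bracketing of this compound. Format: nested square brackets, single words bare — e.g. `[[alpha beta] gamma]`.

At the top level: head "boat"; modifier "garden river pitch".
Inside "garden river pitch": head "pitch" (specifically "river pitch"), modifier "garden".
Inside "river pitch": head "pitch", modifier "river".
So the structure is [[garden [river pitch]] boat].

[[garden [river pitch]] boat]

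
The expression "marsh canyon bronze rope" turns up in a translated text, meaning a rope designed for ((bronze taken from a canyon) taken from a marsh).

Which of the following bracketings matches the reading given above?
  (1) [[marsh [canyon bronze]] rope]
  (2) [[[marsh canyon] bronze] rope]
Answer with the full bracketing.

[[marsh [canyon bronze]] rope]

The paraphrase's head is the "rope" part ("rope"); its modifier is "marsh canyon bronze".
That top-level split, carried through the inner groups, gives [[marsh [canyon bronze]] rope].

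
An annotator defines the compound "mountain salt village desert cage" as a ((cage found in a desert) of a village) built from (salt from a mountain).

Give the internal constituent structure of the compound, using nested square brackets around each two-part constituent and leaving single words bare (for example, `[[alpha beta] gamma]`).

[[mountain salt] [village [desert cage]]]

Overall it is a kind of cage (specifically "village desert cage"); the modifier is "mountain salt".
"mountain salt" → head "salt", modifier "mountain".
"village desert cage" → head "cage" (specifically "desert cage"), modifier "village".
"desert cage" → head "cage", modifier "desert".
So the structure is [[mountain salt] [village [desert cage]]].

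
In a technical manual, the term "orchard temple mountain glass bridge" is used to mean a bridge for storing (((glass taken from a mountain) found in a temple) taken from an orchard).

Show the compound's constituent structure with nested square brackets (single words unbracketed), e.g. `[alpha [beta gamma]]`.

At the top level: head "bridge"; modifier "orchard temple mountain glass".
Within "orchard temple mountain glass", the head is "glass" (specifically "temple mountain glass") and the modifier is "orchard".
Within "temple mountain glass", the head is "glass" (specifically "mountain glass") and the modifier is "temple".
Within "mountain glass", the head is "glass" and the modifier is "mountain".
Assembled: [[orchard [temple [mountain glass]]] bridge].

[[orchard [temple [mountain glass]]] bridge]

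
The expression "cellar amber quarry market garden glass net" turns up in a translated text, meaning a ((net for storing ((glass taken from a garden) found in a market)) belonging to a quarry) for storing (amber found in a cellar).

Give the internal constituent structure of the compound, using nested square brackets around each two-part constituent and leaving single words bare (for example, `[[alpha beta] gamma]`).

[[cellar amber] [quarry [[market [garden glass]] net]]]

Whole compound: head "net" (specifically "quarry market garden glass net"), modifier "cellar amber".
"cellar amber" → head "amber", modifier "cellar".
"quarry market garden glass net" → head "net" (specifically "market garden glass net"), modifier "quarry".
"market garden glass net" → head "net", modifier "market garden glass".
"market garden glass" → head "glass" (specifically "garden glass"), modifier "market".
"garden glass" → head "glass", modifier "garden".
Putting it together: [[cellar amber] [quarry [[market [garden glass]] net]]].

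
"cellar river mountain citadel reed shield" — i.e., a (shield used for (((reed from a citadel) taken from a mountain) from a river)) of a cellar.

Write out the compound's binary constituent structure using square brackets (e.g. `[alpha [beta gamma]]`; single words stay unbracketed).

Whole compound: head "shield" (specifically "river mountain citadel reed shield"), modifier "cellar".
"river mountain citadel reed shield" → head "shield", modifier "river mountain citadel reed".
"river mountain citadel reed" → head "reed" (specifically "mountain citadel reed"), modifier "river".
"mountain citadel reed" → head "reed" (specifically "citadel reed"), modifier "mountain".
"citadel reed" → head "reed", modifier "citadel".
So the structure is [cellar [[river [mountain [citadel reed]]] shield]].

[cellar [[river [mountain [citadel reed]]] shield]]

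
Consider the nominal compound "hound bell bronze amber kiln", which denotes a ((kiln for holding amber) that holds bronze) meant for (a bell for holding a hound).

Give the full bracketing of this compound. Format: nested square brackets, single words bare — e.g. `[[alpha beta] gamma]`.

[[hound bell] [bronze [amber kiln]]]

At the top level: head "kiln" (specifically "bronze amber kiln"); modifier "hound bell".
"hound bell" → head "bell", modifier "hound".
"bronze amber kiln" → head "kiln" (specifically "amber kiln"), modifier "bronze".
"amber kiln" → head "kiln", modifier "amber".
Assembled: [[hound bell] [bronze [amber kiln]]].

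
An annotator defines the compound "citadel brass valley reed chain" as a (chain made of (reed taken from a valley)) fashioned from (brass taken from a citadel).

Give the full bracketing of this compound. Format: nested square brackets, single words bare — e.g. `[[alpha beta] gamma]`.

Whole compound: head "chain" (specifically "valley reed chain"), modifier "citadel brass".
Inside "citadel brass": head "brass", modifier "citadel".
Inside "valley reed chain": head "chain", modifier "valley reed".
Inside "valley reed": head "reed", modifier "valley".
Putting it together: [[citadel brass] [[valley reed] chain]].

[[citadel brass] [[valley reed] chain]]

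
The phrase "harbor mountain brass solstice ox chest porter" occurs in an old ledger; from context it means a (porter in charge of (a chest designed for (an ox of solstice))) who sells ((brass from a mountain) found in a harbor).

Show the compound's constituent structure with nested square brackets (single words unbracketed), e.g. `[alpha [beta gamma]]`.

Whole compound: head "porter" (specifically "solstice ox chest porter"), modifier "harbor mountain brass".
Inside "harbor mountain brass": head "brass" (specifically "mountain brass"), modifier "harbor".
Inside "mountain brass": head "brass", modifier "mountain".
Inside "solstice ox chest porter": head "porter", modifier "solstice ox chest".
Inside "solstice ox chest": head "chest", modifier "solstice ox".
Inside "solstice ox": head "ox", modifier "solstice".
So the structure is [[harbor [mountain brass]] [[[solstice ox] chest] porter]].

[[harbor [mountain brass]] [[[solstice ox] chest] porter]]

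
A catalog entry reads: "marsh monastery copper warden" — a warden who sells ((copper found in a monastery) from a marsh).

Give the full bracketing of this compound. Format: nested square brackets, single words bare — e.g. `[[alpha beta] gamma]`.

[[marsh [monastery copper]] warden]

Whole compound: head "warden", modifier "marsh monastery copper".
Within "marsh monastery copper", the head is "copper" (specifically "monastery copper") and the modifier is "marsh".
Within "monastery copper", the head is "copper" and the modifier is "monastery".
So the structure is [[marsh [monastery copper]] warden].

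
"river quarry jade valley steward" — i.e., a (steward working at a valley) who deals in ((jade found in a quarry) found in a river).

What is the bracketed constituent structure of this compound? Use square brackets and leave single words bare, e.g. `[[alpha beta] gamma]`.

Overall it is a kind of steward (specifically "valley steward"); the modifier is "river quarry jade".
"river quarry jade" → head "jade" (specifically "quarry jade"), modifier "river".
"quarry jade" → head "jade", modifier "quarry".
"valley steward" → head "steward", modifier "valley".
Assembled: [[river [quarry jade]] [valley steward]].

[[river [quarry jade]] [valley steward]]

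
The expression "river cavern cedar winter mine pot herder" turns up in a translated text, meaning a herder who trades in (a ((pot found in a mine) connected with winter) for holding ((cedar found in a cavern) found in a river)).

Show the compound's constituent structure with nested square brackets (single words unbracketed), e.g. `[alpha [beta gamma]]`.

[[[river [cavern cedar]] [winter [mine pot]]] herder]

Whole compound: head "herder", modifier "river cavern cedar winter mine pot".
Inside "river cavern cedar winter mine pot": head "pot" (specifically "winter mine pot"), modifier "river cavern cedar".
Inside "river cavern cedar": head "cedar" (specifically "cavern cedar"), modifier "river".
Inside "cavern cedar": head "cedar", modifier "cavern".
Inside "winter mine pot": head "pot" (specifically "mine pot"), modifier "winter".
Inside "mine pot": head "pot", modifier "mine".
So the structure is [[[river [cavern cedar]] [winter [mine pot]]] herder].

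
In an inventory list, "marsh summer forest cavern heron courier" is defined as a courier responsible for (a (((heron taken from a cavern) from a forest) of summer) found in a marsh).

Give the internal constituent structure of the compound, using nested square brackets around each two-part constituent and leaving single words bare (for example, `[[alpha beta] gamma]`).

The outermost head in the paraphrase is "courier", modified by "marsh summer forest cavern heron".
Inside "marsh summer forest cavern heron": head "heron" (specifically "summer forest cavern heron"), modifier "marsh".
Inside "summer forest cavern heron": head "heron" (specifically "forest cavern heron"), modifier "summer".
Inside "forest cavern heron": head "heron" (specifically "cavern heron"), modifier "forest".
Inside "cavern heron": head "heron", modifier "cavern".
Assembled: [[marsh [summer [forest [cavern heron]]]] courier].

[[marsh [summer [forest [cavern heron]]]] courier]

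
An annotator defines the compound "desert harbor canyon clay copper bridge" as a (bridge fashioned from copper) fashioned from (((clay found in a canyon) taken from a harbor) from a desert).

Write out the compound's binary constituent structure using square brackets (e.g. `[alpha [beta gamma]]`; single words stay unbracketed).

[[desert [harbor [canyon clay]]] [copper bridge]]

Overall it is a kind of bridge (specifically "copper bridge"); the modifier is "desert harbor canyon clay".
Within "desert harbor canyon clay", the head is "clay" (specifically "harbor canyon clay") and the modifier is "desert".
Within "harbor canyon clay", the head is "clay" (specifically "canyon clay") and the modifier is "harbor".
Within "canyon clay", the head is "clay" and the modifier is "canyon".
Within "copper bridge", the head is "bridge" and the modifier is "copper".
Assembled: [[desert [harbor [canyon clay]]] [copper bridge]].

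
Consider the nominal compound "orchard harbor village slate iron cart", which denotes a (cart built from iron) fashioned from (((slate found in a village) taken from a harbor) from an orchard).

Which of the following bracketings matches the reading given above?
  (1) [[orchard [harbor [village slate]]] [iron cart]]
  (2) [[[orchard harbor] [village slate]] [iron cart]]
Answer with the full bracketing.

The paraphrase's head is the "cart" part ("iron cart"); its modifier is "orchard harbor village slate".
That top-level split, carried through the inner groups, gives [[orchard [harbor [village slate]]] [iron cart]].

[[orchard [harbor [village slate]]] [iron cart]]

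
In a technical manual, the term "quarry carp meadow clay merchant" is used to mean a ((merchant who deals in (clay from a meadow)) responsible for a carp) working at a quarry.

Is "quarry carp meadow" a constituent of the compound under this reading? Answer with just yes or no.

no

The top-level split is [quarry] [carp meadow clay merchant]; the full structure is [quarry [carp [[meadow clay] merchant]]].
"quarry carp meadow" straddles a constituent boundary, so it is not a single unit.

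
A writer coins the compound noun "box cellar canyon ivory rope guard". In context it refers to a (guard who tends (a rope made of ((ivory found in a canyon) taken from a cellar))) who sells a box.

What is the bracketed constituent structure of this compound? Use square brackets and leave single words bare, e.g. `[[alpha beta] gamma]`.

The outermost head in the paraphrase is "guard" (specifically "cellar canyon ivory rope guard"), modified by "box".
Inside "cellar canyon ivory rope guard": head "guard", modifier "cellar canyon ivory rope".
Inside "cellar canyon ivory rope": head "rope", modifier "cellar canyon ivory".
Inside "cellar canyon ivory": head "ivory" (specifically "canyon ivory"), modifier "cellar".
Inside "canyon ivory": head "ivory", modifier "canyon".
Assembled: [box [[[cellar [canyon ivory]] rope] guard]].

[box [[[cellar [canyon ivory]] rope] guard]]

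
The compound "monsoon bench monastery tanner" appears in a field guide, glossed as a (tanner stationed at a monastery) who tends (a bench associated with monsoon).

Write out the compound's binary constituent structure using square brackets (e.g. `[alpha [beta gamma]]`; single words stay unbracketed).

[[monsoon bench] [monastery tanner]]

Overall it is a kind of tanner (specifically "monastery tanner"); the modifier is "monsoon bench".
Inside "monsoon bench": head "bench", modifier "monsoon".
Inside "monastery tanner": head "tanner", modifier "monastery".
So the structure is [[monsoon bench] [monastery tanner]].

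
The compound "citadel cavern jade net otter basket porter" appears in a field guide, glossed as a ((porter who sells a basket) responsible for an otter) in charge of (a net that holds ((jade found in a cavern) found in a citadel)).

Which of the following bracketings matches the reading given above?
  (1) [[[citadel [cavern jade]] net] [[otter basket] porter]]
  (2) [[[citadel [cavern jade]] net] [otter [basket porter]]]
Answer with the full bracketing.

The paraphrase's head is the "porter" part ("otter basket porter"); its modifier is "citadel cavern jade net".
That top-level split, carried through the inner groups, gives [[[citadel [cavern jade]] net] [otter [basket porter]]].

[[[citadel [cavern jade]] net] [otter [basket porter]]]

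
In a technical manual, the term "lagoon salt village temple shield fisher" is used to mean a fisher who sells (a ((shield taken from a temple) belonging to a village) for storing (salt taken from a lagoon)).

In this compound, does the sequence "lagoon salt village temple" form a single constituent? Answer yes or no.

no

The top-level split is [lagoon salt village temple shield] [fisher]; the full structure is [[[lagoon salt] [village [temple shield]]] fisher].
"lagoon salt village temple" straddles a constituent boundary, so it is not a single unit.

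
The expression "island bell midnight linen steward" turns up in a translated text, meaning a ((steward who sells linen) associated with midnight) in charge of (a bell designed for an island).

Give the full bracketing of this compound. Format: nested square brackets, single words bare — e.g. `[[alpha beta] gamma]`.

At the top level: head "steward" (specifically "midnight linen steward"); modifier "island bell".
Inside "island bell": head "bell", modifier "island".
Inside "midnight linen steward": head "steward" (specifically "linen steward"), modifier "midnight".
Inside "linen steward": head "steward", modifier "linen".
So the structure is [[island bell] [midnight [linen steward]]].

[[island bell] [midnight [linen steward]]]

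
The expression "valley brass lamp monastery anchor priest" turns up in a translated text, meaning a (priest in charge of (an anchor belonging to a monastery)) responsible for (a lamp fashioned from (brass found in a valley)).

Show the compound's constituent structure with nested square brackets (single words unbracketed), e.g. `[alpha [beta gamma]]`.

[[[valley brass] lamp] [[monastery anchor] priest]]

The outermost head in the paraphrase is "priest" (specifically "monastery anchor priest"), modified by "valley brass lamp".
Within "valley brass lamp", the head is "lamp" and the modifier is "valley brass".
Within "valley brass", the head is "brass" and the modifier is "valley".
Within "monastery anchor priest", the head is "priest" and the modifier is "monastery anchor".
Within "monastery anchor", the head is "anchor" and the modifier is "monastery".
So the structure is [[[valley brass] lamp] [[monastery anchor] priest]].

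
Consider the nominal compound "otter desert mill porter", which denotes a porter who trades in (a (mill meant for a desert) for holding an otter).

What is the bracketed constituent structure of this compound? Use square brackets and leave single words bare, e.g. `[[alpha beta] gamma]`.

[[otter [desert mill]] porter]

Whole compound: head "porter", modifier "otter desert mill".
Inside "otter desert mill": head "mill" (specifically "desert mill"), modifier "otter".
Inside "desert mill": head "mill", modifier "desert".
Assembled: [[otter [desert mill]] porter].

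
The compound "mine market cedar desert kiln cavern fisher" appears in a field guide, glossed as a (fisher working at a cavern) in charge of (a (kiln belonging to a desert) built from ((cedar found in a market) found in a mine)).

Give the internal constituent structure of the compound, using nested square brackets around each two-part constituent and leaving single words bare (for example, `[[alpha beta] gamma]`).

[[[mine [market cedar]] [desert kiln]] [cavern fisher]]

Whole compound: head "fisher" (specifically "cavern fisher"), modifier "mine market cedar desert kiln".
"mine market cedar desert kiln" → head "kiln" (specifically "desert kiln"), modifier "mine market cedar".
"mine market cedar" → head "cedar" (specifically "market cedar"), modifier "mine".
"market cedar" → head "cedar", modifier "market".
"desert kiln" → head "kiln", modifier "desert".
"cavern fisher" → head "fisher", modifier "cavern".
Putting it together: [[[mine [market cedar]] [desert kiln]] [cavern fisher]].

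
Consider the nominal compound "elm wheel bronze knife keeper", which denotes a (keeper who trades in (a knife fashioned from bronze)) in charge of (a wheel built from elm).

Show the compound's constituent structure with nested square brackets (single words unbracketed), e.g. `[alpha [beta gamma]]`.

Whole compound: head "keeper" (specifically "bronze knife keeper"), modifier "elm wheel".
Within "elm wheel", the head is "wheel" and the modifier is "elm".
Within "bronze knife keeper", the head is "keeper" and the modifier is "bronze knife".
Within "bronze knife", the head is "knife" and the modifier is "bronze".
Assembled: [[elm wheel] [[bronze knife] keeper]].

[[elm wheel] [[bronze knife] keeper]]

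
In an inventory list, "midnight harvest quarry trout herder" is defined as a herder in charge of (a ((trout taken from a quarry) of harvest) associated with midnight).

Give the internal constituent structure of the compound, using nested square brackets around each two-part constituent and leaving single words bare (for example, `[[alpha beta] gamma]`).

Overall it is a kind of herder; the modifier is "midnight harvest quarry trout".
Within "midnight harvest quarry trout", the head is "trout" (specifically "harvest quarry trout") and the modifier is "midnight".
Within "harvest quarry trout", the head is "trout" (specifically "quarry trout") and the modifier is "harvest".
Within "quarry trout", the head is "trout" and the modifier is "quarry".
So the structure is [[midnight [harvest [quarry trout]]] herder].

[[midnight [harvest [quarry trout]]] herder]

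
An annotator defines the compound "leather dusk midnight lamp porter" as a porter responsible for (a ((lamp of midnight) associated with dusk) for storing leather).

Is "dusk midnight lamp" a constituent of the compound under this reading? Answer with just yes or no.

yes

The paraphrase groups the words so that "dusk midnight lamp" is one unit: it corresponds to a single parenthesized sub-phrase.
The full structure is [[leather [dusk [midnight lamp]]] porter], in which [dusk midnight lamp] is a constituent.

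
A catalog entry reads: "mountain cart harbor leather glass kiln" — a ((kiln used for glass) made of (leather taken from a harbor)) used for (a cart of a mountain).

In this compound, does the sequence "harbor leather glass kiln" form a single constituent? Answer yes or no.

The paraphrase groups the words so that "harbor leather glass kiln" is one unit: it corresponds to a single parenthesized sub-phrase.
The full structure is [[mountain cart] [[harbor leather] [glass kiln]]], in which [harbor leather glass kiln] is a constituent.

yes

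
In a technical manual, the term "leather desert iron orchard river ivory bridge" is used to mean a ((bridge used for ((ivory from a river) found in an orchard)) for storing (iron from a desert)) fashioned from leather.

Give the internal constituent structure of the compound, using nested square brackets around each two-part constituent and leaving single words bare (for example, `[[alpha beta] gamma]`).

At the top level: head "bridge" (specifically "desert iron orchard river ivory bridge"); modifier "leather".
Within "desert iron orchard river ivory bridge", the head is "bridge" (specifically "orchard river ivory bridge") and the modifier is "desert iron".
Within "desert iron", the head is "iron" and the modifier is "desert".
Within "orchard river ivory bridge", the head is "bridge" and the modifier is "orchard river ivory".
Within "orchard river ivory", the head is "ivory" (specifically "river ivory") and the modifier is "orchard".
Within "river ivory", the head is "ivory" and the modifier is "river".
Putting it together: [leather [[desert iron] [[orchard [river ivory]] bridge]]].

[leather [[desert iron] [[orchard [river ivory]] bridge]]]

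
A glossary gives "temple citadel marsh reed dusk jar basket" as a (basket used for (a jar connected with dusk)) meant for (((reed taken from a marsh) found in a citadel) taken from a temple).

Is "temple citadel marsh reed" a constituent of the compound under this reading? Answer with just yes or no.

The paraphrase groups the words so that "temple citadel marsh reed" is one unit: it corresponds to a single parenthesized sub-phrase.
The full structure is [[temple [citadel [marsh reed]]] [[dusk jar] basket]], in which [temple citadel marsh reed] is a constituent.

yes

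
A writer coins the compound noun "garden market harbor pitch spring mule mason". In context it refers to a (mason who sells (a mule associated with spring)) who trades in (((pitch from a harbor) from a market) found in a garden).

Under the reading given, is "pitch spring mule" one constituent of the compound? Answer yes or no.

The top-level split is [garden market harbor pitch] [spring mule mason]; the full structure is [[garden [market [harbor pitch]]] [[spring mule] mason]].
"pitch spring mule" straddles a constituent boundary, so it is not a single unit.

no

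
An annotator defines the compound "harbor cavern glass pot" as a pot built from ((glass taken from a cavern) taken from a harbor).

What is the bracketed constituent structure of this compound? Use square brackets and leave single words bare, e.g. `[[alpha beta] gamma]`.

Overall it is a kind of pot; the modifier is "harbor cavern glass".
Within "harbor cavern glass", the head is "glass" (specifically "cavern glass") and the modifier is "harbor".
Within "cavern glass", the head is "glass" and the modifier is "cavern".
So the structure is [[harbor [cavern glass]] pot].

[[harbor [cavern glass]] pot]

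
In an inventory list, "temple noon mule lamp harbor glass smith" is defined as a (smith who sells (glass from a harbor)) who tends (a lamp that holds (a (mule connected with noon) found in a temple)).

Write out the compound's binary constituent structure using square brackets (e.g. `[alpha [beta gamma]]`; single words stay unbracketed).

[[[temple [noon mule]] lamp] [[harbor glass] smith]]

Overall it is a kind of smith (specifically "harbor glass smith"); the modifier is "temple noon mule lamp".
"temple noon mule lamp" → head "lamp", modifier "temple noon mule".
"temple noon mule" → head "mule" (specifically "noon mule"), modifier "temple".
"noon mule" → head "mule", modifier "noon".
"harbor glass smith" → head "smith", modifier "harbor glass".
"harbor glass" → head "glass", modifier "harbor".
Assembled: [[[temple [noon mule]] lamp] [[harbor glass] smith]].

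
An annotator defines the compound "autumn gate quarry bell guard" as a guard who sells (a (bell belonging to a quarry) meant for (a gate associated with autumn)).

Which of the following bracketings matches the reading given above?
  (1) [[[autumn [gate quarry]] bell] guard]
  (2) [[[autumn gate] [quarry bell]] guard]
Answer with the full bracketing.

The paraphrase's head is the "guard" part ("guard"); its modifier is "autumn gate quarry bell".
That top-level split, carried through the inner groups, gives [[[autumn gate] [quarry bell]] guard].

[[[autumn gate] [quarry bell]] guard]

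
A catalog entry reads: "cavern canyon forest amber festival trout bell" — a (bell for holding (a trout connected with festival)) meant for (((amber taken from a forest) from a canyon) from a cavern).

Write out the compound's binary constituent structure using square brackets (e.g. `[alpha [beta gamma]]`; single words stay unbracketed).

Whole compound: head "bell" (specifically "festival trout bell"), modifier "cavern canyon forest amber".
"cavern canyon forest amber" → head "amber" (specifically "canyon forest amber"), modifier "cavern".
"canyon forest amber" → head "amber" (specifically "forest amber"), modifier "canyon".
"forest amber" → head "amber", modifier "forest".
"festival trout bell" → head "bell", modifier "festival trout".
"festival trout" → head "trout", modifier "festival".
Putting it together: [[cavern [canyon [forest amber]]] [[festival trout] bell]].

[[cavern [canyon [forest amber]]] [[festival trout] bell]]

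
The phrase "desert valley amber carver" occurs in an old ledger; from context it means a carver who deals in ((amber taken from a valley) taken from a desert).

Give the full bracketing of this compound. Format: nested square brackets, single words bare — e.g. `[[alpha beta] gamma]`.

Overall it is a kind of carver; the modifier is "desert valley amber".
Inside "desert valley amber": head "amber" (specifically "valley amber"), modifier "desert".
Inside "valley amber": head "amber", modifier "valley".
Putting it together: [[desert [valley amber]] carver].

[[desert [valley amber]] carver]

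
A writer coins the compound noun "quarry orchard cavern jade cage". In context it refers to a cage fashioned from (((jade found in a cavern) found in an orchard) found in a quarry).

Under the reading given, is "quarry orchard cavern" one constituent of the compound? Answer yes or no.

no

The top-level split is [quarry orchard cavern jade] [cage]; the full structure is [[quarry [orchard [cavern jade]]] cage].
"quarry orchard cavern" straddles a constituent boundary, so it is not a single unit.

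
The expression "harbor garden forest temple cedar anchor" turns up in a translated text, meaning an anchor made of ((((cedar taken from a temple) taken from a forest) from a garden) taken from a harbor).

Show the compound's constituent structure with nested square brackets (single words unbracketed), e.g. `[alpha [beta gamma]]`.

The outermost head in the paraphrase is "anchor", modified by "harbor garden forest temple cedar".
Inside "harbor garden forest temple cedar": head "cedar" (specifically "garden forest temple cedar"), modifier "harbor".
Inside "garden forest temple cedar": head "cedar" (specifically "forest temple cedar"), modifier "garden".
Inside "forest temple cedar": head "cedar" (specifically "temple cedar"), modifier "forest".
Inside "temple cedar": head "cedar", modifier "temple".
So the structure is [[harbor [garden [forest [temple cedar]]]] anchor].

[[harbor [garden [forest [temple cedar]]]] anchor]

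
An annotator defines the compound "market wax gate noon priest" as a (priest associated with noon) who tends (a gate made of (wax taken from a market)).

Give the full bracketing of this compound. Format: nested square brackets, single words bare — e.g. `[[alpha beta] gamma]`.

Overall it is a kind of priest (specifically "noon priest"); the modifier is "market wax gate".
Within "market wax gate", the head is "gate" and the modifier is "market wax".
Within "market wax", the head is "wax" and the modifier is "market".
Within "noon priest", the head is "priest" and the modifier is "noon".
Assembled: [[[market wax] gate] [noon priest]].

[[[market wax] gate] [noon priest]]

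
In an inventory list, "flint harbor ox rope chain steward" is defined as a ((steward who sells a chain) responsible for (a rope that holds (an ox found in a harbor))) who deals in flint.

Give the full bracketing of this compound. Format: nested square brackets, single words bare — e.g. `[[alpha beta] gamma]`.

[flint [[[harbor ox] rope] [chain steward]]]

Whole compound: head "steward" (specifically "harbor ox rope chain steward"), modifier "flint".
Within "harbor ox rope chain steward", the head is "steward" (specifically "chain steward") and the modifier is "harbor ox rope".
Within "harbor ox rope", the head is "rope" and the modifier is "harbor ox".
Within "harbor ox", the head is "ox" and the modifier is "harbor".
Within "chain steward", the head is "steward" and the modifier is "chain".
So the structure is [flint [[[harbor ox] rope] [chain steward]]].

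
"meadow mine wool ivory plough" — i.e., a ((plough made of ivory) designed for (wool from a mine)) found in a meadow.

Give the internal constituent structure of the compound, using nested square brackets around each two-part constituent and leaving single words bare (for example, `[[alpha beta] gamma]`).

The outermost head in the paraphrase is "plough" (specifically "mine wool ivory plough"), modified by "meadow".
Inside "mine wool ivory plough": head "plough" (specifically "ivory plough"), modifier "mine wool".
Inside "mine wool": head "wool", modifier "mine".
Inside "ivory plough": head "plough", modifier "ivory".
Assembled: [meadow [[mine wool] [ivory plough]]].

[meadow [[mine wool] [ivory plough]]]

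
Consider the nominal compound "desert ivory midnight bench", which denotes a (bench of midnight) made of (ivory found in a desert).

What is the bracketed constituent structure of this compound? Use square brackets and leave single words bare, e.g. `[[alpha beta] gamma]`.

Overall it is a kind of bench (specifically "midnight bench"); the modifier is "desert ivory".
Inside "desert ivory": head "ivory", modifier "desert".
Inside "midnight bench": head "bench", modifier "midnight".
Assembled: [[desert ivory] [midnight bench]].

[[desert ivory] [midnight bench]]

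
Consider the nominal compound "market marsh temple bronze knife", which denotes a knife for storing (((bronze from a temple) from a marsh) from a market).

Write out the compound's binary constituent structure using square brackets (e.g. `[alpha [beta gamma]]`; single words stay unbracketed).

[[market [marsh [temple bronze]]] knife]

Whole compound: head "knife", modifier "market marsh temple bronze".
"market marsh temple bronze" → head "bronze" (specifically "marsh temple bronze"), modifier "market".
"marsh temple bronze" → head "bronze" (specifically "temple bronze"), modifier "marsh".
"temple bronze" → head "bronze", modifier "temple".
Assembled: [[market [marsh [temple bronze]]] knife].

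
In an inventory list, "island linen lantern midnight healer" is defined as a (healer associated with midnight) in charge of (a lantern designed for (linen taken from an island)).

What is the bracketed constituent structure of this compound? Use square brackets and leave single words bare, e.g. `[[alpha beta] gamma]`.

At the top level: head "healer" (specifically "midnight healer"); modifier "island linen lantern".
Within "island linen lantern", the head is "lantern" and the modifier is "island linen".
Within "island linen", the head is "linen" and the modifier is "island".
Within "midnight healer", the head is "healer" and the modifier is "midnight".
So the structure is [[[island linen] lantern] [midnight healer]].

[[[island linen] lantern] [midnight healer]]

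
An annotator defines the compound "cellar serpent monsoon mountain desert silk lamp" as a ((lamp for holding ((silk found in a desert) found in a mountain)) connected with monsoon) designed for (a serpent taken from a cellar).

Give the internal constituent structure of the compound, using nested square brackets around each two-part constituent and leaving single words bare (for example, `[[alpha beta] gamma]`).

[[cellar serpent] [monsoon [[mountain [desert silk]] lamp]]]

Overall it is a kind of lamp (specifically "monsoon mountain desert silk lamp"); the modifier is "cellar serpent".
Within "cellar serpent", the head is "serpent" and the modifier is "cellar".
Within "monsoon mountain desert silk lamp", the head is "lamp" (specifically "mountain desert silk lamp") and the modifier is "monsoon".
Within "mountain desert silk lamp", the head is "lamp" and the modifier is "mountain desert silk".
Within "mountain desert silk", the head is "silk" (specifically "desert silk") and the modifier is "mountain".
Within "desert silk", the head is "silk" and the modifier is "desert".
Putting it together: [[cellar serpent] [monsoon [[mountain [desert silk]] lamp]]].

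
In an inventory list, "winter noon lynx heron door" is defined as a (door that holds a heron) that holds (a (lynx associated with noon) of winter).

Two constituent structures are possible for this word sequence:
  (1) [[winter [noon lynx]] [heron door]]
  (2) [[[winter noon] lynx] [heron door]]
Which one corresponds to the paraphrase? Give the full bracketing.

The paraphrase's head is the "door" part ("heron door"); its modifier is "winter noon lynx".
That top-level split, carried through the inner groups, gives [[winter [noon lynx]] [heron door]].

[[winter [noon lynx]] [heron door]]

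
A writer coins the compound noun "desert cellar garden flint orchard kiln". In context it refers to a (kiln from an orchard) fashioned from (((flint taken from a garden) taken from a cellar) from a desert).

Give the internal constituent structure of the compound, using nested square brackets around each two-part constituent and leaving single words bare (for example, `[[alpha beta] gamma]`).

[[desert [cellar [garden flint]]] [orchard kiln]]

At the top level: head "kiln" (specifically "orchard kiln"); modifier "desert cellar garden flint".
"desert cellar garden flint" → head "flint" (specifically "cellar garden flint"), modifier "desert".
"cellar garden flint" → head "flint" (specifically "garden flint"), modifier "cellar".
"garden flint" → head "flint", modifier "garden".
"orchard kiln" → head "kiln", modifier "orchard".
Assembled: [[desert [cellar [garden flint]]] [orchard kiln]].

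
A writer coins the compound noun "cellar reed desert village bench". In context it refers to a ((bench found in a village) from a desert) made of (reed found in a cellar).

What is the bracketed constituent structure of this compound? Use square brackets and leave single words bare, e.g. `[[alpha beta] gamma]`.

[[cellar reed] [desert [village bench]]]

Overall it is a kind of bench (specifically "desert village bench"); the modifier is "cellar reed".
"cellar reed" → head "reed", modifier "cellar".
"desert village bench" → head "bench" (specifically "village bench"), modifier "desert".
"village bench" → head "bench", modifier "village".
So the structure is [[cellar reed] [desert [village bench]]].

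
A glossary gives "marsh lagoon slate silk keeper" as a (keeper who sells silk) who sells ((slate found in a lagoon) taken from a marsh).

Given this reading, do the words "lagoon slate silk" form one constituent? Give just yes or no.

no

The top-level split is [marsh lagoon slate] [silk keeper]; the full structure is [[marsh [lagoon slate]] [silk keeper]].
"lagoon slate silk" straddles a constituent boundary, so it is not a single unit.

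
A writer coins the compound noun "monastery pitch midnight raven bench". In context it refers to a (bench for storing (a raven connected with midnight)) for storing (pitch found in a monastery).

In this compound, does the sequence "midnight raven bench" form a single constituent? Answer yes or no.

yes

The paraphrase groups the words so that "midnight raven bench" is one unit: it corresponds to a single parenthesized sub-phrase.
The full structure is [[monastery pitch] [[midnight raven] bench]], in which [midnight raven bench] is a constituent.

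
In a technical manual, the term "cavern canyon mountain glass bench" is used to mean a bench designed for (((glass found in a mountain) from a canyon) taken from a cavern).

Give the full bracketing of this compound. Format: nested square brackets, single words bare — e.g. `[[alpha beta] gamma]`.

The outermost head in the paraphrase is "bench", modified by "cavern canyon mountain glass".
"cavern canyon mountain glass" → head "glass" (specifically "canyon mountain glass"), modifier "cavern".
"canyon mountain glass" → head "glass" (specifically "mountain glass"), modifier "canyon".
"mountain glass" → head "glass", modifier "mountain".
Assembled: [[cavern [canyon [mountain glass]]] bench].

[[cavern [canyon [mountain glass]]] bench]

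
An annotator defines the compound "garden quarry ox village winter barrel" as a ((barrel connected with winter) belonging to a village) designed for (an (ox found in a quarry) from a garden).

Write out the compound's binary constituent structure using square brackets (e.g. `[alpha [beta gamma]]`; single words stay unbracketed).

[[garden [quarry ox]] [village [winter barrel]]]

At the top level: head "barrel" (specifically "village winter barrel"); modifier "garden quarry ox".
Inside "garden quarry ox": head "ox" (specifically "quarry ox"), modifier "garden".
Inside "quarry ox": head "ox", modifier "quarry".
Inside "village winter barrel": head "barrel" (specifically "winter barrel"), modifier "village".
Inside "winter barrel": head "barrel", modifier "winter".
Assembled: [[garden [quarry ox]] [village [winter barrel]]].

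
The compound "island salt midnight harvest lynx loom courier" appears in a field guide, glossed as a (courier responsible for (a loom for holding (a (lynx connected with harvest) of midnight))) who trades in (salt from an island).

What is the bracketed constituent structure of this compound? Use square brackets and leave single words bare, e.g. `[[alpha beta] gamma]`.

The outermost head in the paraphrase is "courier" (specifically "midnight harvest lynx loom courier"), modified by "island salt".
"island salt" → head "salt", modifier "island".
"midnight harvest lynx loom courier" → head "courier", modifier "midnight harvest lynx loom".
"midnight harvest lynx loom" → head "loom", modifier "midnight harvest lynx".
"midnight harvest lynx" → head "lynx" (specifically "harvest lynx"), modifier "midnight".
"harvest lynx" → head "lynx", modifier "harvest".
So the structure is [[island salt] [[[midnight [harvest lynx]] loom] courier]].

[[island salt] [[[midnight [harvest lynx]] loom] courier]]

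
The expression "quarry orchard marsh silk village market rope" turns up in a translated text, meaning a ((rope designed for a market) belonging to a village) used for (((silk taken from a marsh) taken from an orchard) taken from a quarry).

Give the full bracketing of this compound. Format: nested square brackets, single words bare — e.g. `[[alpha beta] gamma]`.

Overall it is a kind of rope (specifically "village market rope"); the modifier is "quarry orchard marsh silk".
Inside "quarry orchard marsh silk": head "silk" (specifically "orchard marsh silk"), modifier "quarry".
Inside "orchard marsh silk": head "silk" (specifically "marsh silk"), modifier "orchard".
Inside "marsh silk": head "silk", modifier "marsh".
Inside "village market rope": head "rope" (specifically "market rope"), modifier "village".
Inside "market rope": head "rope", modifier "market".
Assembled: [[quarry [orchard [marsh silk]]] [village [market rope]]].

[[quarry [orchard [marsh silk]]] [village [market rope]]]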